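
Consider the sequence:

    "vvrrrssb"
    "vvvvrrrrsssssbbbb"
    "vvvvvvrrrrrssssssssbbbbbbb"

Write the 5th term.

vvvvvvvvvvrrrrrrrssssssssssssssbbbbbbbbbbbbb

Each string has the form v^{2n} r^{n+2} s^{3n-1} b^{3n-2} (n = 1, 2, …).
Setting n = 5 gives 10, 7, 14, 13 characters in each block.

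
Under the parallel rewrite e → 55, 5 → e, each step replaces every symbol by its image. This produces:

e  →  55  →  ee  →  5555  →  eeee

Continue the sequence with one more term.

Expanding eeee: e→55, e→55, e→55, e→55. Concatenated: 55 55 55 55.

55555555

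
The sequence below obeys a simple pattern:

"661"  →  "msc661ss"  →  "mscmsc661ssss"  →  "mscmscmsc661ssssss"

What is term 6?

mscmscmscmscmsc661ssssssssss

s(k+1) = msc·s(k)·ss, so each term gains msc as a prefix and ss as a suffix.
From mscmscmsc661ssssss, 2 further steps: mscmscmsc661ssssss → mscmscmscmsc661ssssssss → (answer).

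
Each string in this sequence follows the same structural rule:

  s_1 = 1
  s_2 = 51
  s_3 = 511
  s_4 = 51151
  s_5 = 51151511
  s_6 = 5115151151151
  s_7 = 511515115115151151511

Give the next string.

From term 3 onward, concatenate the last term with the second-to-last: 51·1 = 511, 511·51 = 51151, …
Continuing: 511515115115151151511 · 5115151151151 gives term 8.

5115151151151511515115115151151151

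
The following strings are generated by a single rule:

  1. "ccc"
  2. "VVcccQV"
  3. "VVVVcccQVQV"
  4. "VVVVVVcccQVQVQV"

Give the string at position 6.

VVVVVVVVVVcccQVQVQVQVQV

s(k+1) = VV·s(k)·QV, so each term gains VV as a prefix and QV as a suffix.
From VVVVVVcccQVQVQV, 2 further steps: VVVVVVcccQVQVQV → VVVVVVVVcccQVQVQVQV → (answer).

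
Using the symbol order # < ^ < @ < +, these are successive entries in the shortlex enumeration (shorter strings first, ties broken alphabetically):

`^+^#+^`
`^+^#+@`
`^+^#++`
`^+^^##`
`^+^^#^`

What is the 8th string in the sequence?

Continuing the enumeration 3 steps past ^+^^#^: ^+^^#^ → ^+^^#@ → ^+^^#+ → (answer).

^+^^^#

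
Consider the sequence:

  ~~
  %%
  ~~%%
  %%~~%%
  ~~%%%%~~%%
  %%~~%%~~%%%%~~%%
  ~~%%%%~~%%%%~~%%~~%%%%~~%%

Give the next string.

From term 3 onward, concatenate the second-to-last term with the last: ~~·%% = ~~%%, %%·~~%% = %%~~%%, …
Continuing: %%~~%%~~%%%%~~%% · ~~%%%%~~%%%%~~%%~~%%%%~~%% gives term 8.

%%~~%%~~%%%%~~%%~~%%%%~~%%%%~~%%~~%%%%~~%%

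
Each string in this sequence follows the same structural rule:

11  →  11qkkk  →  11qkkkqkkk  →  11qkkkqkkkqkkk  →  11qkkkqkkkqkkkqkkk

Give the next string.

11qkkkqkkkqkkkqkkkqkkk

Each term is the previous one with qkkk appended.
One more step from 11qkkkqkkkqkkkqkkk gives the answer.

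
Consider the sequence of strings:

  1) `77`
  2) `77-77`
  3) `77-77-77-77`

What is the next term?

s(k+1) = s(k)·-·s(k) — each term doubles the last with '-' between the halves.
Doubling 77-77-77-77 with '-' between the halves:

77-77-77-77-77-77-77-77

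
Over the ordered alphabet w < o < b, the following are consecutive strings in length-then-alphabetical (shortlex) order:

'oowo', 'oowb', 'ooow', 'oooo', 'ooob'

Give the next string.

oobw

Treat ooob as a base-3 numeral over the given alphabet and add one, carrying through any trailing b's.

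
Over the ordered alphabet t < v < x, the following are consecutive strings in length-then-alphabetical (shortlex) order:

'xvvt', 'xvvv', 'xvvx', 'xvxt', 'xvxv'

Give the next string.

xvxx

Treat xvxv as a base-3 numeral over the given alphabet and add one, carrying through any trailing x's.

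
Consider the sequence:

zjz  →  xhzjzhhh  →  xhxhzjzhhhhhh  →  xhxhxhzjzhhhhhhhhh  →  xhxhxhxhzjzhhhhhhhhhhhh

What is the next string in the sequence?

Every step adds xh to the front and hhh to the end of the previous string.
One more step from xhxhxhxhzjzhhhhhhhhhhhh gives the answer.

xhxhxhxhxhzjzhhhhhhhhhhhhhhh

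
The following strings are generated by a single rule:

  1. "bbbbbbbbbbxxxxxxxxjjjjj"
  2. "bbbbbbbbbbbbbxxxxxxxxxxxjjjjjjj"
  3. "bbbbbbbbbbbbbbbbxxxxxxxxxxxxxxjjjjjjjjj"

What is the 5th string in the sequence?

The n-th term is 3n+1 b's then 3n-1 x's then 2n-1 j's, where the shown terms are n = 3, 4, 5.
Setting n = 7 gives 22, 20, 13 characters in each block.

bbbbbbbbbbbbbbbbbbbbbbxxxxxxxxxxxxxxxxxxxxjjjjjjjjjjjjj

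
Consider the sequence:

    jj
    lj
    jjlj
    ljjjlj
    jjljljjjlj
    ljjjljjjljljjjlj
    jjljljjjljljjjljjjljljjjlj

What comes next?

ljjjljjjljljjjljjjljljjjljljjjljjjljljjjlj

This is a Fibonacci-style word recurrence s(k) = s(k−2)·s(k−1): e.g. jj·lj = jjlj.
So term 8 is ljjjljjjljljjjlj·jjljljjjljljjjljjjljljjjlj.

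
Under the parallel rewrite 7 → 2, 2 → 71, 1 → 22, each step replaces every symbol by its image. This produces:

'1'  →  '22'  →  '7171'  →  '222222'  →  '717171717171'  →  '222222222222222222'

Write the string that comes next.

717171717171717171717171717171717171

φ(222222222222222222) expands symbol-by-symbol to 71 71 71 71 71 71 71 71 71 71 71 71 71 71 71 71 71 71; joining the 18 pieces gives the next term.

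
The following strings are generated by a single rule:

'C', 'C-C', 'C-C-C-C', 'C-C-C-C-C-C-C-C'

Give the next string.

s(k+1) = s(k)·-·s(k) — each term doubles the last with '-' between the halves.
One more doubling of C-C-C-C-C-C-C-C gives the answer.

C-C-C-C-C-C-C-C-C-C-C-C-C-C-C-C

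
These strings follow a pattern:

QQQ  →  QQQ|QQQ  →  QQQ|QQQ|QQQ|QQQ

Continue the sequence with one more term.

QQQ|QQQ|QQQ|QQQ|QQQ|QQQ|QQQ|QQQ

Every step duplicates the string with '|' between the halves.
So the next term is two copies of QQQ|QQQ|QQQ|QQQ with '|' between the halves.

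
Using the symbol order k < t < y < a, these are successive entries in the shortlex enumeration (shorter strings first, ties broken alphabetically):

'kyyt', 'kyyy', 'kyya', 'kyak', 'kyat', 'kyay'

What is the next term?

Find the rightmost character of kyay below a, bump it to the next letter, and reset everything to its right to k.

kyaa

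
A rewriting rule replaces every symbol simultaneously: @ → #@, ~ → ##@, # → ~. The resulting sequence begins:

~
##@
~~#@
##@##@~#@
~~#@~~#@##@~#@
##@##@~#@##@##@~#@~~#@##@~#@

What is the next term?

~~#@~~#@##@~#@~~#@~~#@##@~#@##@##@~#@~~#@##@~#@

φ(##@##@~#@##@##@~#@~~#@##@~#@) expands symbol-by-symbol to ~ ~ #@ ~ ~ #@ ##@ ~ #@ ~ ~ #@ ~ ~ #@ ##@ ~ #@ ##@ ##@ ~ #@ ~ ~ #@ ##@ ~ #@; joining the 28 pieces gives the next term.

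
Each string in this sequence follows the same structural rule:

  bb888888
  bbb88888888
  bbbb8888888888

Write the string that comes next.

bbbbb888888888888

The n-th term is n-1 b's then 2n 8's, where the shown terms are n = 3, 4, 5.
For the next term, n = 6, so the run lengths are 5, 12.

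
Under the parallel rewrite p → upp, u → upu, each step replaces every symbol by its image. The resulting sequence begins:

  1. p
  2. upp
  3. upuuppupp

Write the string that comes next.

upuuppupuupuuppuppupuuppupp

Rewriting each symbol of upuuppupp: u→upu, p→upp, u→upu, u→upu, p→upp, p→upp, u→upu, p→upp, p→upp, which concatenates to upu upp upu upu upp upp upu upp upp.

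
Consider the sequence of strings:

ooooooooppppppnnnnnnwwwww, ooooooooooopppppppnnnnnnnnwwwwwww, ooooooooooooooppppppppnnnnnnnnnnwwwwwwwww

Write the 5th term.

ooooooooooooooooooooppppppppppnnnnnnnnnnnnnnwwwwwwwwwwwww

Term n consists of 3n-1 o's, followed by n+3 p's, followed by 2n n's, followed by 2n-1 w's, where the shown terms are n = 3, 4, 5.
Setting n = 7 gives 20, 10, 14, 13 characters in each block.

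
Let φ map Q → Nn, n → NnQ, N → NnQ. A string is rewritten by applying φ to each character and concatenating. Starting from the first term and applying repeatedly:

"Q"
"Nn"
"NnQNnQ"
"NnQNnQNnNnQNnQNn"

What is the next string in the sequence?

NnQNnQNnNnQNnQNnNnQNnQNnQNnQNnNnQNnQNnNnQNnQ

φ(NnQNnQNnNnQNnQNn) expands symbol-by-symbol to NnQ NnQ Nn NnQ NnQ Nn NnQ NnQ NnQ NnQ Nn NnQ NnQ Nn NnQ NnQ; joining the 16 pieces gives the next term.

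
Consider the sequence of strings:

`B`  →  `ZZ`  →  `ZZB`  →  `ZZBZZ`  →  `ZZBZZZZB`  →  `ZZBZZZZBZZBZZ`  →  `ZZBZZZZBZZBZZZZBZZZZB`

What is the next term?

ZZBZZZZBZZBZZZZBZZZZBZZBZZZZBZZBZZ

From term 3 onward, concatenate the last term with the second-to-last: ZZ·B = ZZB, ZZB·ZZ = ZZBZZ, …
The next term joins ZZBZZZZBZZBZZZZBZZZZB and ZZBZZZZBZZBZZ.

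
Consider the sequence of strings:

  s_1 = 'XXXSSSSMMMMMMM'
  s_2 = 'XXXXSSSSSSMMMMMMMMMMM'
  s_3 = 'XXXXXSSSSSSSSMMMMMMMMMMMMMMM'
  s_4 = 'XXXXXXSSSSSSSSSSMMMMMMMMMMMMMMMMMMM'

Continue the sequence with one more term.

XXXXXXXSSSSSSSSSSSSMMMMMMMMMMMMMMMMMMMMMMM

The n-th term is n+2 X's then 2n+2 S's then 4n+3 M's (n = 1, 2, …).
At n = 5 the blocks have lengths 7, 12, 23.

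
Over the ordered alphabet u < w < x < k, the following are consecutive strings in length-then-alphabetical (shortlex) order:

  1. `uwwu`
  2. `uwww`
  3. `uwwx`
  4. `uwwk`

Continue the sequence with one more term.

Find the rightmost character of uwwk below k, bump it to the next letter, and reset everything to its right to u.

uwxu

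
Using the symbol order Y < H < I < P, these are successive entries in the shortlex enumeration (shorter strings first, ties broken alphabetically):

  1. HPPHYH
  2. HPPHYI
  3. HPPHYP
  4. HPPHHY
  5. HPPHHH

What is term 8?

Continuing the enumeration 3 steps past HPPHHH: HPPHHH → HPPHHI → HPPHHP → (answer).

HPPHIY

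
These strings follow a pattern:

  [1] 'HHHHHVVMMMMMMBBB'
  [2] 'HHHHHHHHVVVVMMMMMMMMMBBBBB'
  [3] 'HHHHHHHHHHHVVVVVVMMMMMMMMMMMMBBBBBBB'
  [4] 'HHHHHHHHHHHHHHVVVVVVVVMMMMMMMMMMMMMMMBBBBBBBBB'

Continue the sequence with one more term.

HHHHHHHHHHHHHHHHHVVVVVVVVVVMMMMMMMMMMMMMMMMMMBBBBBBBBBBB

Each string has the form H^{3n-1} V^{2n-2} M^{3n} B^{2n-1}, where the shown terms are n = 2, 3, 4, 5.
Setting n = 6 gives 17, 10, 18, 11 characters in each block.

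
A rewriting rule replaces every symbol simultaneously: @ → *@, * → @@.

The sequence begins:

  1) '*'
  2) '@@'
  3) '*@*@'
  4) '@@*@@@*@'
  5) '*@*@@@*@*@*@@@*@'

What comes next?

Rewriting the 16 symbols of *@*@@@*@*@*@@@*@ one by one yields @@ *@ @@ *@ *@ *@ @@ *@ @@ *@ @@ *@ *@ *@ @@ *@; concatenated:

@@*@@@*@*@*@@@*@@@*@@@*@*@*@@@*@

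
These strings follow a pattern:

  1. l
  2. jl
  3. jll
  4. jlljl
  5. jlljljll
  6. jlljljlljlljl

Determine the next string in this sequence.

Each term (from the third on) is the previous term followed by the one before it: term 3 = jl·l = jll.
The next term joins jlljljlljlljl and jlljljll.

jlljljlljlljljlljljll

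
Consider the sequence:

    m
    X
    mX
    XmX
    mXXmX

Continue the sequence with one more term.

XmXmXXmX

From term 3 onward, concatenate the second-to-last term with the last: m·X = mX, X·mX = XmX, …
So term 6 is XmX·mXXmX.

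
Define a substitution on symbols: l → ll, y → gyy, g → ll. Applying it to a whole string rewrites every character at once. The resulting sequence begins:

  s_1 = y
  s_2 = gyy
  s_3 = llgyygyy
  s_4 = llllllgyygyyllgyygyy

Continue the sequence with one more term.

Replace each of the 20 characters of llllllgyygyyllgyygyy in place — ll ll ll ll ll ll ll gyy gyy ll gyy gyy ll ll ll gyy gyy ll gyy gyy — and concatenate.

llllllllllllllgyygyyllgyygyyllllllgyygyyllgyygyy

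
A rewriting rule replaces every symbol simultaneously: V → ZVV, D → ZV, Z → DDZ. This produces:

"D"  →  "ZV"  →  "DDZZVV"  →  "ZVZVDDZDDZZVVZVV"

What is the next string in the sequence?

DDZZVVDDZZVVZVZVDDZZVZVDDZDDZZVVZVVDDZZVVZVV

Replace each of the 16 characters of ZVZVDDZDDZZVVZVV in place — DDZ ZVV DDZ ZVV ZV ZV DDZ ZV ZV DDZ DDZ ZVV ZVV DDZ ZVV ZVV — and concatenate.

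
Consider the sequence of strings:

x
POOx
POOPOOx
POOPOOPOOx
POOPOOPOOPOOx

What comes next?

POOPOOPOOPOOPOOx

Each term is the previous one with POO prepended.
So the next term is POO·POOPOOPOOPOOx.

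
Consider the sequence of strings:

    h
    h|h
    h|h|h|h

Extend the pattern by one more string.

Every step duplicates the string with '|' between the halves.
One more doubling of h|h|h|h gives the answer.

h|h|h|h|h|h|h|h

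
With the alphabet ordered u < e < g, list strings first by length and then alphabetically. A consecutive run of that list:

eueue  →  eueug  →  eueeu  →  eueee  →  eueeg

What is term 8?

Continuing the enumeration 3 steps past eueeg: eueeg → euegu → euege → (answer).

euegg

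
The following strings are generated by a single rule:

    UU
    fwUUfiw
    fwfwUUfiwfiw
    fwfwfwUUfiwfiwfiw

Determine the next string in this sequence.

fwfwfwfwUUfiwfiwfiwfiw

Every step adds fw to the front and fiw to the end of the previous string.
So the next term is fw·fwfwfwUUfiwfiwfiw·fiw.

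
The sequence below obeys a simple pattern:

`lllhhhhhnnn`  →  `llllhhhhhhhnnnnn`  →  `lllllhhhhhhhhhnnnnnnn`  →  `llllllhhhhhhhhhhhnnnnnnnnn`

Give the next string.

The n-th term is n+1 l's then 2n+1 h's then 2n-1 n's, where the shown terms are n = 2, 3, 4, 5.
At n = 6 the blocks have lengths 7, 13, 11.

lllllllhhhhhhhhhhhhhnnnnnnnnnnn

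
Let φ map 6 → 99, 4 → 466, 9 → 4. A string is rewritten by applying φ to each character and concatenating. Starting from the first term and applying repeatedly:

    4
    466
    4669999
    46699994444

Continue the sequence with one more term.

Expanding 46699994444: 4→466, 6→99, 6→99, 9→4, 9→4, 9→4, 9→4, 4→466, 4→466, 4→466, 4→466. Concatenated: 466 99 99 4 4 4 4 466 466 466 466.

46699994444466466466466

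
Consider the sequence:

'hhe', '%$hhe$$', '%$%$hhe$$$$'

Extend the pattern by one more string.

Each term wraps the previous one in %$ on the left and $$ on the right.
Applying this once more to %$%$hhe$$$$:

%$%$%$hhe$$$$$$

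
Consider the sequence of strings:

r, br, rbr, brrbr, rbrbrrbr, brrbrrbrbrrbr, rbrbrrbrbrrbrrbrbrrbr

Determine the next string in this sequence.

From term 3 onward, concatenate the second-to-last term with the last: r·br = rbr, br·rbr = brrbr, …
The next term joins brrbrrbrbrrbr and rbrbrrbrbrrbrrbrbrrbr.

brrbrrbrbrrbrrbrbrrbrbrrbrrbrbrrbr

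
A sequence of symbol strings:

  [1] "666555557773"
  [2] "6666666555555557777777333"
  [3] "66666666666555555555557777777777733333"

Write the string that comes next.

Each string has the form 6^{4n-1} 5^{3n+2} 7^{4n-1} 3^{2n-1} (n = 1, 2, …).
At n = 4 the blocks have lengths 15, 14, 15, 7.

666666666666666555555555555557777777777777773333333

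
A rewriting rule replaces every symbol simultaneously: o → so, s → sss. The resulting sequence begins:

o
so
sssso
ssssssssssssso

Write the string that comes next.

Rewriting the 14 symbols of ssssssssssssso one by one yields sss sss sss sss sss sss sss sss sss sss sss sss sss so; concatenated:

sssssssssssssssssssssssssssssssssssssssso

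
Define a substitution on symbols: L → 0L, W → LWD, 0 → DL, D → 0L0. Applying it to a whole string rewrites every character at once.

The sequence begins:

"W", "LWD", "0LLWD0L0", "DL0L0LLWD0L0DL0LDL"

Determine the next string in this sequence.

Rewriting the 18 symbols of DL0L0LLWD0L0DL0LDL one by one yields 0L0 0L DL 0L DL 0L 0L LWD 0L0 DL 0L DL 0L0 0L DL 0L 0L0 0L; concatenated:

0L00LDL0LDL0L0LLWD0L0DL0LDL0L00LDL0L0L00L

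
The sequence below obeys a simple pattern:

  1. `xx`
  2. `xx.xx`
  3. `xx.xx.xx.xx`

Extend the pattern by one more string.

xx.xx.xx.xx.xx.xx.xx.xx

Every step duplicates the string with '.' between the halves.
One more doubling of xx.xx.xx.xx gives the answer.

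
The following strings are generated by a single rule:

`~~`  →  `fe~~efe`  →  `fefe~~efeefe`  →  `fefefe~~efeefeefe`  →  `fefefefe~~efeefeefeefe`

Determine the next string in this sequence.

s(k+1) = fe·s(k)·efe, so each term gains fe as a prefix and efe as a suffix.
One more step from fefefefe~~efeefeefeefe gives the answer.

fefefefefe~~efeefeefeefeefe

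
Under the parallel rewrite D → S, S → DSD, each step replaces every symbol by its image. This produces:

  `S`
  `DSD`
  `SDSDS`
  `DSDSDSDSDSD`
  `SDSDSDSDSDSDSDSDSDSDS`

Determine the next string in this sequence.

Rewriting the 21 symbols of SDSDSDSDSDSDSDSDSDSDS one by one yields DSD S DSD S DSD S DSD S DSD S DSD S DSD S DSD S DSD S DSD S DSD; concatenated:

DSDSDSDSDSDSDSDSDSDSDSDSDSDSDSDSDSDSDSDSDSD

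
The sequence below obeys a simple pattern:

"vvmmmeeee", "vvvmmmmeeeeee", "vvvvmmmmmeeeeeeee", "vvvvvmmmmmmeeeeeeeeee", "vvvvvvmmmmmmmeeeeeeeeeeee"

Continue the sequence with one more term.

Each string has the form v^{n} m^{n+1} e^{2n}, where the shown terms are n = 2, 3, 4, 5, 6.
For the next term, n = 7, so the run lengths are 7, 8, 14.

vvvvvvvmmmmmmmmeeeeeeeeeeeeee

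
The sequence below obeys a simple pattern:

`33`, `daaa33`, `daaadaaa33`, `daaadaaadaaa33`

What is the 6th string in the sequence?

The strings grow by a fixed prefix daaa each time.
From daaadaaadaaa33, 2 further steps: daaadaaadaaa33 → daaadaaadaaadaaa33 → (answer).

daaadaaadaaadaaadaaa33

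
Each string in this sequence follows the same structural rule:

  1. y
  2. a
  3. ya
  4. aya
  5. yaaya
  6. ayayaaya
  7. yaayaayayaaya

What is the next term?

ayayaayayaayaayayaaya

From term 3 onward, concatenate the second-to-last term with the last: y·a = ya, a·ya = aya, …
So term 8 is ayayaaya·yaayaayayaaya.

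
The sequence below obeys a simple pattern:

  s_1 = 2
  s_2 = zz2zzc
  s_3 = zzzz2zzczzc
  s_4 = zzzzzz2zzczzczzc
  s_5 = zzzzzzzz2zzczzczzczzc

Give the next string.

Each term wraps the previous one in zz on the left and zzc on the right.
Applying this once more to zzzzzzzz2zzczzczzczzc:

zzzzzzzzzz2zzczzczzczzczzc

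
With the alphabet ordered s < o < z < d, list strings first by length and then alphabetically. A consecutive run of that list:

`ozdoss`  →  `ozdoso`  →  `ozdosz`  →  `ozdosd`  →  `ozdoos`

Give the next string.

Treat ozdoos as a base-4 numeral over the given alphabet and add one, carrying through any trailing d's.

ozdooo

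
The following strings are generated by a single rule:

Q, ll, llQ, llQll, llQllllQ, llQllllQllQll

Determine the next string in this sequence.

llQllllQllQllllQllllQ

Each term (from the third on) is the previous term followed by the one before it: term 3 = ll·Q = llQ.
Continuing: llQllllQllQll · llQllllQ gives term 7.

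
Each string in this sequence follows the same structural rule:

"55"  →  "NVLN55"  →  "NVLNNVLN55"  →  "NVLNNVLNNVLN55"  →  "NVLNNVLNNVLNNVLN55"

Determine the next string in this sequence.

Each term is the previous one with NVLN prepended.
One more step from NVLNNVLNNVLNNVLN55 gives the answer.

NVLNNVLNNVLNNVLNNVLN55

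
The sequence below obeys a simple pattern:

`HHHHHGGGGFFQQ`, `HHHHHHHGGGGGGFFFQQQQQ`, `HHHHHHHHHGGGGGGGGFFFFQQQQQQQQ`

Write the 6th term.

Term n consists of 2n+3 H's, followed by 2n+2 G's, followed by n+1 F's, followed by 3n-1 Q's (n = 1, 2, …).
At n = 6 the blocks have lengths 15, 14, 7, 17.

HHHHHHHHHHHHHHHGGGGGGGGGGGGGGFFFFFFFQQQQQQQQQQQQQQQQQ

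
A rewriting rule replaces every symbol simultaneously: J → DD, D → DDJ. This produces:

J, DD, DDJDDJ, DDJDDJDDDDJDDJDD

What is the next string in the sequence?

φ(DDJDDJDDDDJDDJDD) expands symbol-by-symbol to DDJ DDJ DD DDJ DDJ DD DDJ DDJ DDJ DDJ DD DDJ DDJ DD DDJ DDJ; joining the 16 pieces gives the next term.

DDJDDJDDDDJDDJDDDDJDDJDDJDDJDDDDJDDJDDDDJDDJ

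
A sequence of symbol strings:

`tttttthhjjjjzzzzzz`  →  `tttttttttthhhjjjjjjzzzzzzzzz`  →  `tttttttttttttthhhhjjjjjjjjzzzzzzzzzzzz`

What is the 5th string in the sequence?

tttttttttttttttttttttthhhhhhjjjjjjjjjjjjzzzzzzzzzzzzzzzzzz

Each string has the form t^{4n-2} h^{n} j^{2n} z^{3n}, where the shown terms are n = 2, 3, 4.
Setting n = 6 gives 22, 6, 12, 18 characters in each block.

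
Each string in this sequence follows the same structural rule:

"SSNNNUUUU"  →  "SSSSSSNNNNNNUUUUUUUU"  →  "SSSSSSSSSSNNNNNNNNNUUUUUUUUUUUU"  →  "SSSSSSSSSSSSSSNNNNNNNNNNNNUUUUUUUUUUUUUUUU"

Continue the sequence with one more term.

SSSSSSSSSSSSSSSSSSNNNNNNNNNNNNNNNUUUUUUUUUUUUUUUUUUUU

Each string has the form S^{4n-2} N^{3n} U^{4n} (n = 1, 2, …).
At n = 5 the blocks have lengths 18, 15, 20.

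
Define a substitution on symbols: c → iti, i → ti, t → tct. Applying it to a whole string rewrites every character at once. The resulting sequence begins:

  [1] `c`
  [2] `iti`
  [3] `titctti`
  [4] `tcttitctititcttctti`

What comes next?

Rewriting the 19 symbols of tcttitctititcttctti one by one yields tct iti tct tct ti tct iti tct ti tct ti tct iti tct tct iti tct tct ti; concatenated:

tctititcttcttitctititcttitcttitctititcttctititcttctti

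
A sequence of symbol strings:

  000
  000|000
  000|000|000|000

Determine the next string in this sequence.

000|000|000|000|000|000|000|000

Every step duplicates the string with '|' between the halves.
So the next term is two copies of 000|000|000|000 with '|' between the halves.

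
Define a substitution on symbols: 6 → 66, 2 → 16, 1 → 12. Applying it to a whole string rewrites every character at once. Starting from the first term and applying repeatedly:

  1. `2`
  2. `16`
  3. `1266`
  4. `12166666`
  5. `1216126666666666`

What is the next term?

12161266121666666666666666666666

φ(1216126666666666) expands symbol-by-symbol to 12 16 12 66 12 16 66 66 66 66 66 66 66 66 66 66; joining the 16 pieces gives the next term.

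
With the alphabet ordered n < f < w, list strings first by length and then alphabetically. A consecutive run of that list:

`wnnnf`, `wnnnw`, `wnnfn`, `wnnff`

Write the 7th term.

Advancing 3 positions from wnnff through wnnff → wnnfw → wnnwn reaches term 7.

wnnwf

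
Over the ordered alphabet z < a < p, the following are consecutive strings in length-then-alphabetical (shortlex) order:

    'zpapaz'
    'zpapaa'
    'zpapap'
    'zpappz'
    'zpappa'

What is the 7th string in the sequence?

zppzzz

Continuing the enumeration 2 steps past zpappa: zpappa → zpappp → (answer).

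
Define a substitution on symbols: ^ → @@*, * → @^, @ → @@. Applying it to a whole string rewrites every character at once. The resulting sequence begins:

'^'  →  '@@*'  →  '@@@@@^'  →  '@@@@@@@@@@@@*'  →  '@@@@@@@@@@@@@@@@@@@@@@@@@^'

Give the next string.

@@@@@@@@@@@@@@@@@@@@@@@@@@@@@@@@@@@@@@@@@@@@@@@@@@@@*

Replace each of the 26 characters of @@@@@@@@@@@@@@@@@@@@@@@@@^ in place — @@ @@ @@ @@ @@ @@ @@ @@ @@ @@ @@ @@ @@ @@ @@ @@ @@ @@ @@ @@ @@ @@ @@ @@ @@ @@* — and concatenate.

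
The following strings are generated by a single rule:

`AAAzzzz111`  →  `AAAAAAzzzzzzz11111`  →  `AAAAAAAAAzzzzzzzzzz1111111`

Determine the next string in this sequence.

Reading off run lengths: A runs 3, 6, 9; z runs 4, 7, 10; 1 runs 3, 5, 7 — each is linear in n (n = 1, 2, …).
At n = 4 the blocks have lengths 12, 13, 9.

AAAAAAAAAAAAzzzzzzzzzzzzz111111111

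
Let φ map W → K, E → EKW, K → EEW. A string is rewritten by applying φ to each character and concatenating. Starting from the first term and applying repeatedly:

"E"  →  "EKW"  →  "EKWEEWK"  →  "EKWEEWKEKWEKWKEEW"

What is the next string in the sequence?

Rewriting the 17 symbols of EKWEEWKEKWEKWKEEW one by one yields EKW EEW K EKW EKW K EEW EKW EEW K EKW EEW K EEW EKW EKW K; concatenated:

EKWEEWKEKWEKWKEEWEKWEEWKEKWEEWKEEWEKWEKWK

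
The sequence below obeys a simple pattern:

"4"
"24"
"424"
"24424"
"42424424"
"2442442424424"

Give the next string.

Each term (from the third on) is the two preceding terms concatenated in order: term 3 = 4·24 = 424.
Continuing: 42424424 · 2442442424424 gives term 7.

424244242442442424424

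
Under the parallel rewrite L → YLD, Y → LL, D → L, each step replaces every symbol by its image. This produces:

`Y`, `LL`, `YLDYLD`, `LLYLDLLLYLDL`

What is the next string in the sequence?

YLDYLDLLYLDLYLDYLDYLDLLYLDLYLD

Expanding LLYLDLLLYLDL: L→YLD, L→YLD, Y→LL, L→YLD, D→L, L→YLD, L→YLD, L→YLD, Y→LL, L→YLD, D→L, L→YLD. Concatenated: YLD YLD LL YLD L YLD YLD YLD LL YLD L YLD.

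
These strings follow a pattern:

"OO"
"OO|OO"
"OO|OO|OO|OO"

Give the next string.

Each string is two copies of the previous one joined by '|'.
One more doubling of OO|OO|OO|OO gives the answer.

OO|OO|OO|OO|OO|OO|OO|OO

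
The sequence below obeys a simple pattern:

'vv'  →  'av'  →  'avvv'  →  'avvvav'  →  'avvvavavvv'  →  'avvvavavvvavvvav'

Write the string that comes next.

avvvavavvvavvvavavvvavavvv

Each term (from the third on) is the previous term followed by the one before it: term 3 = av·vv = avvv.
So term 7 is avvvavavvvavvvav·avvvavavvv.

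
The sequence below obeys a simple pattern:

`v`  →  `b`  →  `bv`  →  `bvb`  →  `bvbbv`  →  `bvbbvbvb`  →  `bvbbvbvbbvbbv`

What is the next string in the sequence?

bvbbvbvbbvbbvbvbbvbvb

Each term (from the third on) is the previous term followed by the one before it: term 3 = b·v = bv.
The next term joins bvbbvbvbbvbbv and bvbbvbvb.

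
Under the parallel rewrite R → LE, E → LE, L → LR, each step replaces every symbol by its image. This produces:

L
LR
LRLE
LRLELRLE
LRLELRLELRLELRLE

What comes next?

LRLELRLELRLELRLELRLELRLELRLELRLE

φ(LRLELRLELRLELRLE) expands symbol-by-symbol to LR LE LR LE LR LE LR LE LR LE LR LE LR LE LR LE; joining the 16 pieces gives the next term.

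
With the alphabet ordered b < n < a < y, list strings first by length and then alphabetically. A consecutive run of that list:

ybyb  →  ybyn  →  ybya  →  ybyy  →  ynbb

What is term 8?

Advancing 3 positions from ynbb through ynbb → ynbn → ynba reaches term 8.

ynby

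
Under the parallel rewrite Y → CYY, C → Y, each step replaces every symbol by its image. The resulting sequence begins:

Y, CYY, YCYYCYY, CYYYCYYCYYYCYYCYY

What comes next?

YCYYCYYCYYYCYYCYYYCYYCYYCYYYCYYCYYYCYYCYY

Replace each of the 17 characters of CYYYCYYCYYYCYYCYY in place — Y CYY CYY CYY Y CYY CYY Y CYY CYY CYY Y CYY CYY Y CYY CYY — and concatenate.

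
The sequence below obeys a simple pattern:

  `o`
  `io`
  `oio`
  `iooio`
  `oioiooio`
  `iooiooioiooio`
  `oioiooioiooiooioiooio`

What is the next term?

From term 3 onward, concatenate the second-to-last term with the last: o·io = oio, io·oio = iooio, …
So term 8 is iooiooioiooio·oioiooioiooiooioiooio.

iooiooioiooiooioiooioiooiooioiooio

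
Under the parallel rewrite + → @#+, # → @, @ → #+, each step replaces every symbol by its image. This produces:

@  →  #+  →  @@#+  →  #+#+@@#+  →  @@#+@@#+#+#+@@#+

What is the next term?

φ(@@#+@@#+#+#+@@#+) expands symbol-by-symbol to #+ #+ @ @#+ #+ #+ @ @#+ @ @#+ @ @#+ #+ #+ @ @#+; joining the 16 pieces gives the next term.

#+#+@@#+#+#+@@#+@@#+@@#+#+#+@@#+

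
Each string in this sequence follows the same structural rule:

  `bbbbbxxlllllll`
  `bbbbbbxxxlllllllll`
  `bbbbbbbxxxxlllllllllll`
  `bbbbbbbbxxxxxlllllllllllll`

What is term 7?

Term n consists of n+2 b's, followed by n-1 x's, followed by 2n+1 l's, where the shown terms are n = 3, 4, 5, 6.
For term 7, n = 9, so the run lengths are 11, 8, 19.

bbbbbbbbbbbxxxxxxxxlllllllllllllllllll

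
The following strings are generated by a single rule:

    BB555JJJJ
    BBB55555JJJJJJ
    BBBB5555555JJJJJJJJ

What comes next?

Reading off run lengths: B runs 2, 3, 4; 5 runs 3, 5, 7; J runs 4, 6, 8 — each is linear in n, where the shown terms are n = 2, 3, 4.
Setting n = 5 gives 5, 9, 10 characters in each block.

BBBBB555555555JJJJJJJJJJ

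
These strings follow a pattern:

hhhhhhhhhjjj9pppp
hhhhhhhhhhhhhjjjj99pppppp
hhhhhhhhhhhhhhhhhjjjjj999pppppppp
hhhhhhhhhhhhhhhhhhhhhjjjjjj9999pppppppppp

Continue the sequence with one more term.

Reading off run lengths: h runs 9, 13, 17, 21; j runs 3, 4, 5, 6; 9 runs 1, 2, 3, 4; p runs 4, 6, 8, 10 — each is linear in n, where the shown terms are n = 2, 3, 4, 5.
Setting n = 6 gives 25, 7, 5, 12 characters in each block.

hhhhhhhhhhhhhhhhhhhhhhhhhjjjjjjj99999pppppppppppp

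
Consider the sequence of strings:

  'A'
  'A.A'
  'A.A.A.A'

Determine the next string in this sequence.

A.A.A.A.A.A.A.A

s(k+1) = s(k)·.·s(k) — each term doubles the last with '.' between the halves.
One more doubling of A.A.A.A gives the answer.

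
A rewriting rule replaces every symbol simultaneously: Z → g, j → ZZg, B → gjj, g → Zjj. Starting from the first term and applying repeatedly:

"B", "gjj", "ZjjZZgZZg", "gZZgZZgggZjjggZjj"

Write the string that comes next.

Rewriting the 17 symbols of gZZgZZgggZjjggZjj one by one yields Zjj g g Zjj g g Zjj Zjj Zjj g ZZg ZZg Zjj Zjj g ZZg ZZg; concatenated:

ZjjggZjjggZjjZjjZjjgZZgZZgZjjZjjgZZgZZg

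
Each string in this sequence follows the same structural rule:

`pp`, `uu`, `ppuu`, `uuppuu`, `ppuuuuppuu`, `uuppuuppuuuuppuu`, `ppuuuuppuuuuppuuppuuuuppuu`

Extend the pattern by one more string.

uuppuuppuuuuppuuppuuuuppuuuuppuuppuuuuppuu

This is a Fibonacci-style word recurrence s(k) = s(k−2)·s(k−1): e.g. pp·uu = ppuu.
Continuing: uuppuuppuuuuppuu · ppuuuuppuuuuppuuppuuuuppuu gives term 8.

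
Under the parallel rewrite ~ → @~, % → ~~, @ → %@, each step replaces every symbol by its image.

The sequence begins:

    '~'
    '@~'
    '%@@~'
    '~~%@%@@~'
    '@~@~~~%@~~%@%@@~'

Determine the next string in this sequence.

%@@~%@@~@~@~~~%@@~@~~~%@~~%@%@@~

Applying the rule to each of the 16 symbols of @~@~~~%@~~%@%@@~ gives the pieces %@ @~ %@ @~ @~ @~ ~~ %@ @~ @~ ~~ %@ ~~ %@ %@ @~, which concatenate to the answer.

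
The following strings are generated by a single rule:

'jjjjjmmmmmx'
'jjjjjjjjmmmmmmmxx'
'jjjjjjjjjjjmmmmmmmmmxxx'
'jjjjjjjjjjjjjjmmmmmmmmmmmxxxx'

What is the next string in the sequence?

Each string has the form j^{3n+2} m^{2n+3} x^{n} (n = 1, 2, …).
At n = 5 the blocks have lengths 17, 13, 5.

jjjjjjjjjjjjjjjjjmmmmmmmmmmmmmxxxxx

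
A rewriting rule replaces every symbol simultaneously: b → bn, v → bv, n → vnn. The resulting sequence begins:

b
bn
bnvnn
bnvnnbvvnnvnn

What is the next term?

Applying the rule to each of the 13 symbols of bnvnnbvvnnvnn gives the pieces bn vnn bv vnn vnn bn bv bv vnn vnn bv vnn vnn, which concatenate to the answer.

bnvnnbvvnnvnnbnbvbvvnnvnnbvvnnvnn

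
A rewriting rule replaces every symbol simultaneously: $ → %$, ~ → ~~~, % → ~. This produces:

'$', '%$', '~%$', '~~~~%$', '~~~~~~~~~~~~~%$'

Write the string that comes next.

Replace each of the 15 characters of ~~~~~~~~~~~~~%$ in place — ~~~ ~~~ ~~~ ~~~ ~~~ ~~~ ~~~ ~~~ ~~~ ~~~ ~~~ ~~~ ~~~ ~ %$ — and concatenate.

~~~~~~~~~~~~~~~~~~~~~~~~~~~~~~~~~~~~~~~~%$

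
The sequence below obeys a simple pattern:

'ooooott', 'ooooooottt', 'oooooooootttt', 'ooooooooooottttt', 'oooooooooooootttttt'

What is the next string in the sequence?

ooooooooooooooottttttt

The n-th term is 2n+1 o's then n t's, where the shown terms are n = 2, 3, 4, 5, 6.
At n = 7 the blocks have lengths 15, 7.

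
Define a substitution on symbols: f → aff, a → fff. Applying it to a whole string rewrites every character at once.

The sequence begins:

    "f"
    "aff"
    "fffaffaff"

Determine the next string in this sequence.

affaffafffffaffafffffaffaff

Rewriting each symbol of fffaffaff: f→aff, f→aff, f→aff, a→fff, f→aff, f→aff, a→fff, f→aff, f→aff, which concatenates to aff aff aff fff aff aff fff aff aff.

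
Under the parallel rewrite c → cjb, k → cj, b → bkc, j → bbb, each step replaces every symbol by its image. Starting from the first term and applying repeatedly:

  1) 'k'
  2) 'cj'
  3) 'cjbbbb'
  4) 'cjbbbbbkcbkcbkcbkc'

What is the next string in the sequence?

cjbbbbbkcbkcbkcbkcbkccjcjbbkccjcjbbkccjcjbbkccjcjb

φ(cjbbbbbkcbkcbkcbkc) expands symbol-by-symbol to cjb bbb bkc bkc bkc bkc bkc cj cjb bkc cj cjb bkc cj cjb bkc cj cjb; joining the 18 pieces gives the next term.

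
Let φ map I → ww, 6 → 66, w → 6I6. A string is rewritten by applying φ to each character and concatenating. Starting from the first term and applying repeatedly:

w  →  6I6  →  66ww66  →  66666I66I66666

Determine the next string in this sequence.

6666666666ww6666ww6666666666

Applying the rule to each of the 14 symbols of 66666I66I66666 gives the pieces 66 66 66 66 66 ww 66 66 ww 66 66 66 66 66, which concatenate to the answer.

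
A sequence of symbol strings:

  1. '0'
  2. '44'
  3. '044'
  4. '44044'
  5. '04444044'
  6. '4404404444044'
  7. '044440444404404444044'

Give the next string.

Each term (from the third on) is the two preceding terms concatenated in order: term 3 = 0·44 = 044.
Continuing: 4404404444044 · 044440444404404444044 gives term 8.

4404404444044044440444404404444044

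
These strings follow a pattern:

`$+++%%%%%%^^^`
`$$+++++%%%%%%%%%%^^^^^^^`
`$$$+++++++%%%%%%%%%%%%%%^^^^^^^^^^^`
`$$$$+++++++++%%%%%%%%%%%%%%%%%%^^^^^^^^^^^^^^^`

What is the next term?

$$$$$+++++++++++%%%%%%%%%%%%%%%%%%%%%%^^^^^^^^^^^^^^^^^^^

Term n consists of n $'s, followed by 2n+1 +'s, followed by 4n+2 %'s, followed by 4n-1 ^'s (n = 1, 2, …).
Setting n = 5 gives 5, 11, 22, 19 characters in each block.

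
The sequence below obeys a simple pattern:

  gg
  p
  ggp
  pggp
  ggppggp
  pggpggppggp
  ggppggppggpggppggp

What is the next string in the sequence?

This is a Fibonacci-style word recurrence s(k) = s(k−2)·s(k−1): e.g. gg·p = ggp.
Continuing: pggpggppggp · ggppggppggpggppggp gives term 8.

pggpggppggpggppggppggpggppggp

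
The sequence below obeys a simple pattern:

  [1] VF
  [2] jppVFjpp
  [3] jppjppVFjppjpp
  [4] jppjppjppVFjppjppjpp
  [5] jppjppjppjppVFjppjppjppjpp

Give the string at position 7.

jppjppjppjppjppjppVFjppjppjppjppjppjpp

s(k+1) = jpp·s(k)·jpp, so each term gains jpp as a prefix and jpp as a suffix.
From jppjppjppjppVFjppjppjppjpp, 2 further steps: jppjppjppjppVFjppjppjppjpp → jppjppjppjppjppVFjppjppjppjppjpp → (answer).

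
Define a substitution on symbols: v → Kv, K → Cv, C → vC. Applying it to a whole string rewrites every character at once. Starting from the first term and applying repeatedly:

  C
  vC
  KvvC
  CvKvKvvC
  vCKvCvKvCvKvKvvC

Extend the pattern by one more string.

Replace each of the 16 characters of vCKvCvKvCvKvKvvC in place — Kv vC Cv Kv vC Kv Cv Kv vC Kv Cv Kv Cv Kv Kv vC — and concatenate.

KvvCCvKvvCKvCvKvvCKvCvKvCvKvKvvC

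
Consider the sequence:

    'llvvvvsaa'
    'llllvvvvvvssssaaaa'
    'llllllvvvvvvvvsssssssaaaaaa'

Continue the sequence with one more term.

Each string has the form l^{2n} v^{2n+2} s^{3n-2} a^{2n} (n = 1, 2, …).
Setting n = 4 gives 8, 10, 10, 8 characters in each block.

llllllllvvvvvvvvvvssssssssssaaaaaaaa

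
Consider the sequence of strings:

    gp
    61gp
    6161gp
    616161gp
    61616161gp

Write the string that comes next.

Every step adds 61 at the front: s(k+1) = 61·s(k).
Applying this once more to 61616161gp:

6161616161gp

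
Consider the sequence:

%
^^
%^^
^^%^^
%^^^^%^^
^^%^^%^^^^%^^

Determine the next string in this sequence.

This is a Fibonacci-style word recurrence s(k) = s(k−2)·s(k−1): e.g. %·^^ = %^^.
Continuing: %^^^^%^^ · ^^%^^%^^^^%^^ gives term 7.

%^^^^%^^^^%^^%^^^^%^^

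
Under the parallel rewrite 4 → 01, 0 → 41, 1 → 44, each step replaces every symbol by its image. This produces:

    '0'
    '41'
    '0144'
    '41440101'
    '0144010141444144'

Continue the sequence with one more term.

41440101414441440144010101440101

φ(0144010141444144) expands symbol-by-symbol to 41 44 01 01 41 44 41 44 01 44 01 01 01 44 01 01; joining the 16 pieces gives the next term.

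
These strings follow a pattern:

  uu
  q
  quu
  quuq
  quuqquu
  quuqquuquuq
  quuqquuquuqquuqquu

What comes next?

quuqquuquuqquuqquuquuqquuquuq

This is a Fibonacci-style word recurrence s(k) = s(k−1)·s(k−2): e.g. q·uu = quu.
The next term joins quuqquuquuqquuqquu and quuqquuquuq.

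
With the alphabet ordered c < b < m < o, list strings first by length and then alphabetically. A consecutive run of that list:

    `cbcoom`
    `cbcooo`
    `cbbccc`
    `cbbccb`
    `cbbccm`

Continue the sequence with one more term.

The successor of cbbccm increments the rightmost position that isn't already o and resets every position after it to c.

cbbcco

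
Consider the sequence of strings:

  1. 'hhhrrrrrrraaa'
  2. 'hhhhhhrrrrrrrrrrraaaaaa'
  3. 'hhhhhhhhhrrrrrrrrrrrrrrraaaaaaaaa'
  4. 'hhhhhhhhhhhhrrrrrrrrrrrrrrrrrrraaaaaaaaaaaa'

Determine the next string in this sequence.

hhhhhhhhhhhhhhhrrrrrrrrrrrrrrrrrrrrrrraaaaaaaaaaaaaaa

Each string has the form h^{3n} r^{4n+3} a^{3n} (n = 1, 2, …).
At n = 5 the blocks have lengths 15, 23, 15.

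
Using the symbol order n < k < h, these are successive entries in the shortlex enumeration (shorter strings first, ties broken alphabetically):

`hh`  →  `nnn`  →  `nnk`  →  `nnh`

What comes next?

nkn

The successor of nnh increments the rightmost position that isn't already h and resets every position after it to n.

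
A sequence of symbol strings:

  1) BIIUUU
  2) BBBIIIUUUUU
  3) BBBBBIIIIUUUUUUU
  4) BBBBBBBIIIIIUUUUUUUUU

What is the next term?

The n-th term is 2n-1 B's then n+1 I's then 2n+1 U's (n = 1, 2, …).
At n = 5 the blocks have lengths 9, 6, 11.

BBBBBBBBBIIIIIIUUUUUUUUUUU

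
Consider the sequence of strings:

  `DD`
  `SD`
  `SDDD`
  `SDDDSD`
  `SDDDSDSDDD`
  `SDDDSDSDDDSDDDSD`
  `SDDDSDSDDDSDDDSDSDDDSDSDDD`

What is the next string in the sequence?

This is a Fibonacci-style word recurrence s(k) = s(k−1)·s(k−2): e.g. SD·DD = SDDD.
The next term joins SDDDSDSDDDSDDDSDSDDDSDSDDD and SDDDSDSDDDSDDDSD.

SDDDSDSDDDSDDDSDSDDDSDSDDDSDDDSDSDDDSDDDSD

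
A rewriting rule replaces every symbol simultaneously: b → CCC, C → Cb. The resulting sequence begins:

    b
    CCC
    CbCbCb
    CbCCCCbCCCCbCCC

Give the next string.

Rewriting the 15 symbols of CbCCCCbCCCCbCCC one by one yields Cb CCC Cb Cb Cb Cb CCC Cb Cb Cb Cb CCC Cb Cb Cb; concatenated:

CbCCCCbCbCbCbCCCCbCbCbCbCCCCbCbCb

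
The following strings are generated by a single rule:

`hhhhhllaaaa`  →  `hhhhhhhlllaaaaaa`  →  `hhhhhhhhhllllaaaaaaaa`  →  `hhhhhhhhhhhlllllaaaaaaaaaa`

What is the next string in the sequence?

hhhhhhhhhhhhhllllllaaaaaaaaaaaa

The n-th term is 2n+1 h's then n l's then 2n a's, where the shown terms are n = 2, 3, 4, 5.
At n = 6 the blocks have lengths 13, 6, 12.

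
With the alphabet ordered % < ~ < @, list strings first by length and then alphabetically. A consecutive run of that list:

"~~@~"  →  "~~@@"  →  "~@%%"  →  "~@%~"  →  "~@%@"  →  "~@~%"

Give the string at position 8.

~@~@

Stepping forward 2 times from ~@~%: ~@~% → ~@~~, then the target.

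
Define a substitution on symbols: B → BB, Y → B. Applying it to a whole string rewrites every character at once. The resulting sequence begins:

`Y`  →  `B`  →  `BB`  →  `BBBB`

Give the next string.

BBBBBBBB

Rewriting each symbol of BBBB: B→BB, B→BB, B→BB, B→BB, which concatenates to BB BB BB BB.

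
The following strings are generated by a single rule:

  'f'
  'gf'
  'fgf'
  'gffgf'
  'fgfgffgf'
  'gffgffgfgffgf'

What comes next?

fgfgffgfgffgffgfgffgf

This is a Fibonacci-style word recurrence s(k) = s(k−2)·s(k−1): e.g. f·gf = fgf.
The next term joins fgfgffgf and gffgffgfgffgf.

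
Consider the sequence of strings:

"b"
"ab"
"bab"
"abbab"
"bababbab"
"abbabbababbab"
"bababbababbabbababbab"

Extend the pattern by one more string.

abbabbababbabbababbababbabbababbab

Each term (from the third on) is the two preceding terms concatenated in order: term 3 = b·ab = bab.
The next term joins abbabbababbab and bababbababbabbababbab.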